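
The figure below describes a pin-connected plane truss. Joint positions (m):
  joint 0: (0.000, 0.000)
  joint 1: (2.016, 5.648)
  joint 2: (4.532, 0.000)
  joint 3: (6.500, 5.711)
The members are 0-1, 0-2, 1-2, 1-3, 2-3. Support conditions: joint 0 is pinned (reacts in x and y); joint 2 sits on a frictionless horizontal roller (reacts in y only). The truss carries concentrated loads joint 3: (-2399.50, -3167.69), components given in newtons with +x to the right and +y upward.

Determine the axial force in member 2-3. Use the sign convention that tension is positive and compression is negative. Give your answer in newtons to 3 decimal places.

N=4 nodes, M=5 members, R=3 reactions → 2N=8, M+R=8
member 0 (0-1): L=5.9970, (cx,cy)=(0.3362,0.9418)
member 1 (0-2): L=4.5320, (cx,cy)=(1.0000,0.0000)
member 2 (1-2): L=6.1831, (cx,cy)=(0.4069,-0.9135)
member 3 (1-3): L=4.4844, (cx,cy)=(0.9999,0.0140)
member 4 (2-3): L=6.0406, (cx,cy)=(0.3258,0.9454)
solve A·x = −loads:
  F[0-1] = -1750.0227 N (compression)
  F[0-2] = -1811.1995 N (compression)
  F[1-2] = +1784.0977 N (tension)
  F[1-3] = -1314.4128 N (compression)
  F[2-3] = -3330.9623 N (compression)
  Rx@0 = +2399.5000 N
  Ry@0 = +1648.1753 N
  Ry@2 = +1519.5147 N

-3330.962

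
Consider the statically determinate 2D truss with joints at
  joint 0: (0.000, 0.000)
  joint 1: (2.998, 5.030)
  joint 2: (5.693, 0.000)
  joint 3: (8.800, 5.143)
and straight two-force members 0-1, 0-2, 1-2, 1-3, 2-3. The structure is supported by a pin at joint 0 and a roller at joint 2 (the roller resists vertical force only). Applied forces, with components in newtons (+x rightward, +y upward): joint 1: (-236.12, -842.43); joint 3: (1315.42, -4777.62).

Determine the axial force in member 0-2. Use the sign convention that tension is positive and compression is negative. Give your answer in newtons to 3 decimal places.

N=4 nodes, M=5 members, R=3 reactions → 2N=8, M+R=8
member 0 (0-1): L=5.8557, (cx,cy)=(0.5120,0.8590)
member 1 (0-2): L=5.6930, (cx,cy)=(1.0000,0.0000)
member 2 (1-2): L=5.7065, (cx,cy)=(0.4723,-0.8815)
member 3 (1-3): L=5.8031, (cx,cy)=(0.9998,0.0195)
member 4 (2-3): L=6.0087, (cx,cy)=(0.5171,0.8559)
solve A·x = −loads:
  F[0-1] = +3711.7087 N (tension)
  F[0-2] = -821.0286 N (compression)
  F[1-2] = -4478.9258 N (compression)
  F[1-3] = +4252.5174 N (tension)
  F[2-3] = -5678.5166 N (compression)
  Rx@0 = -1079.3000 N
  Ry@0 = -3188.3432 N
  Ry@2 = +8808.3932 N

-821.029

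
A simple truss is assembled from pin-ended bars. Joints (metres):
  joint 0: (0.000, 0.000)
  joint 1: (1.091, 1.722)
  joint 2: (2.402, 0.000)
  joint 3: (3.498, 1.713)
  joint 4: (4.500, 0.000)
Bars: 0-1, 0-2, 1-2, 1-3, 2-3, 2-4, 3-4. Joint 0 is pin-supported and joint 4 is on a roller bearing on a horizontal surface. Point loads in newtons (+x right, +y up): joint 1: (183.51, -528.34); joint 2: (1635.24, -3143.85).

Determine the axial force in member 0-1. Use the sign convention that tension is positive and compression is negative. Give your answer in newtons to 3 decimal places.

-2125.834

N=5 nodes, M=7 members, R=3 reactions → 2N=10, M+R=10
member 0 (0-1): L=2.0385, (cx,cy)=(0.5352,0.8447)
member 1 (0-2): L=2.4020, (cx,cy)=(1.0000,0.0000)
member 2 (1-2): L=2.1643, (cx,cy)=(0.6058,-0.7957)
member 3 (1-3): L=2.4070, (cx,cy)=(1.0000,-0.0037)
member 4 (2-3): L=2.0336, (cx,cy)=(0.5389,0.8423)
member 5 (2-4): L=2.0980, (cx,cy)=(1.0000,0.0000)
member 6 (3-4): L=1.9845, (cx,cy)=(0.5049,-0.8632)
solve A·x = −loads:
  F[0-1] = -2125.8339 N (compression)
  F[0-2] = +2956.4796 N (tension)
  F[1-2] = +1603.6976 N (tension)
  F[1-3] = -2292.6967 N (compression)
  F[2-3] = +2217.4593 N (tension)
  F[2-4] = +1097.5986 N (tension)
  F[3-4] = -2173.8734 N (compression)
  Rx@0 = -1818.7500 N
  Ry@0 = +1795.7565 N
  Ry@4 = +1876.4335 N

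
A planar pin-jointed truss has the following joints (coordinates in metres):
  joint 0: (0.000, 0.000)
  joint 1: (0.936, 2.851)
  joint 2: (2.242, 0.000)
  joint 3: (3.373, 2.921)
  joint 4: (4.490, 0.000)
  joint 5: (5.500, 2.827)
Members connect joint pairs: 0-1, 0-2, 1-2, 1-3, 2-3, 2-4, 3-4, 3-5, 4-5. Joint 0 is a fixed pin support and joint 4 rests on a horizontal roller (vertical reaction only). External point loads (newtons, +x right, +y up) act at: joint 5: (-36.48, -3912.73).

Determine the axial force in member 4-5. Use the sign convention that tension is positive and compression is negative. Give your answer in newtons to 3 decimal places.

N=6 nodes, M=9 members, R=3 reactions → 2N=12, M+R=12
member 0 (0-1): L=3.0007, (cx,cy)=(0.3119,0.9501)
member 1 (0-2): L=2.2420, (cx,cy)=(1.0000,0.0000)
member 2 (1-2): L=3.1359, (cx,cy)=(0.4165,-0.9092)
member 3 (1-3): L=2.4380, (cx,cy)=(0.9996,0.0287)
member 4 (2-3): L=3.1323, (cx,cy)=(0.3611,0.9325)
member 5 (2-4): L=2.2480, (cx,cy)=(1.0000,0.0000)
member 6 (3-4): L=3.1273, (cx,cy)=(0.3572,-0.9340)
member 7 (3-5): L=2.1291, (cx,cy)=(0.9990,-0.0442)
member 8 (4-5): L=3.0020, (cx,cy)=(0.3364,0.9417)
solve A·x = −loads:
  F[0-1] = +902.1912 N (tension)
  F[0-2] = -317.8965 N (compression)
  F[1-2] = -921.8136 N (compression)
  F[1-3] = +665.5968 N (tension)
  F[2-3] = +898.6960 N (tension)
  F[2-4] = -1026.2988 N (compression)
  F[3-4] = -981.1277 N (compression)
  F[3-5] = +1341.5647 N (tension)
  F[4-5] = -4092.0482 N (compression)
  Rx@0 = +36.4800 N
  Ry@0 = -857.1778 N
  Ry@4 = +4769.9078 N

-4092.048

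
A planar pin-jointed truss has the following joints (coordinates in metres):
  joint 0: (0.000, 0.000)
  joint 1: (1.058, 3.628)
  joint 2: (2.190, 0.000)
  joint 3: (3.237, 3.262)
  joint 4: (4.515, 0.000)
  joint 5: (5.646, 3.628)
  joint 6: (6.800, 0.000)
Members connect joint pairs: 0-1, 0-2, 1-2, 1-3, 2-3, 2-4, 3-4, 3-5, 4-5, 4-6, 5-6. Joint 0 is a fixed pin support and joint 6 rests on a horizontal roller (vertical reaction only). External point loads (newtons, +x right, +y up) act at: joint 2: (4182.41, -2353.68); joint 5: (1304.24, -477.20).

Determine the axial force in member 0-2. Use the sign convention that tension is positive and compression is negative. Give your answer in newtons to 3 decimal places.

5772.669

N=7 nodes, M=11 members, R=3 reactions → 2N=14, M+R=14
member 0 (0-1): L=3.7791, (cx,cy)=(0.2800,0.9600)
member 1 (0-2): L=2.1900, (cx,cy)=(1.0000,0.0000)
member 2 (1-2): L=3.8005, (cx,cy)=(0.2979,-0.9546)
member 3 (1-3): L=2.2095, (cx,cy)=(0.9862,-0.1656)
member 4 (2-3): L=3.4259, (cx,cy)=(0.3056,0.9522)
member 5 (2-4): L=2.3250, (cx,cy)=(1.0000,0.0000)
member 6 (3-4): L=3.5034, (cx,cy)=(0.3648,-0.9311)
member 7 (3-5): L=2.4366, (cx,cy)=(0.9887,0.1502)
member 8 (4-5): L=3.8002, (cx,cy)=(0.2976,0.9547)
member 9 (4-6): L=2.2850, (cx,cy)=(1.0000,0.0000)
member 10 (5-6): L=3.8071, (cx,cy)=(0.3031,-0.9530)
solve A·x = −loads:
  F[0-1] = -1021.6435 N (compression)
  F[0-2] = +5772.6686 N (tension)
  F[1-2] = +1137.3569 N (tension)
  F[1-3] = -633.5388 N (compression)
  F[2-3] = +1331.6585 N (tension)
  F[2-4] = +1522.0554 N (tension)
  F[3-4] = -1425.2043 N (compression)
  F[3-5] = +305.5468 N (tension)
  F[4-5] = +1389.9809 N (tension)
  F[4-6] = +588.4796 N (tension)
  F[5-6] = -1941.4278 N (compression)
  Rx@0 = -5486.6500 N
  Ry@0 = +980.7898 N
  Ry@6 = +1850.0902 N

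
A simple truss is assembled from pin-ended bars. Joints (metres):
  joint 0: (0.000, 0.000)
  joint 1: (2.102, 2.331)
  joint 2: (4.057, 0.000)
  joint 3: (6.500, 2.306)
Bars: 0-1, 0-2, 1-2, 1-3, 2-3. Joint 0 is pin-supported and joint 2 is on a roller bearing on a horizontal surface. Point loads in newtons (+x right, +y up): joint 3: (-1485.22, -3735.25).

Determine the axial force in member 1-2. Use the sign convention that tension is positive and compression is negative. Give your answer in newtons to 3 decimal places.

N=4 nodes, M=5 members, R=3 reactions → 2N=8, M+R=8
member 0 (0-1): L=3.1388, (cx,cy)=(0.6697,0.7426)
member 1 (0-2): L=4.0570, (cx,cy)=(1.0000,0.0000)
member 2 (1-2): L=3.0423, (cx,cy)=(0.6426,-0.7662)
member 3 (1-3): L=4.3981, (cx,cy)=(1.0000,-0.0057)
member 4 (2-3): L=3.3594, (cx,cy)=(0.7272,0.6864)
solve A·x = −loads:
  F[0-1] = +1891.9591 N (tension)
  F[0-2] = -2752.2387 N (compression)
  F[1-2] = -1852.0308 N (compression)
  F[1-3] = +2457.1846 N (tension)
  F[2-3] = -5421.2715 N (compression)
  Rx@0 = +1485.2200 N
  Ry@0 = -1405.0526 N
  Ry@2 = +5140.3026 N

-1852.031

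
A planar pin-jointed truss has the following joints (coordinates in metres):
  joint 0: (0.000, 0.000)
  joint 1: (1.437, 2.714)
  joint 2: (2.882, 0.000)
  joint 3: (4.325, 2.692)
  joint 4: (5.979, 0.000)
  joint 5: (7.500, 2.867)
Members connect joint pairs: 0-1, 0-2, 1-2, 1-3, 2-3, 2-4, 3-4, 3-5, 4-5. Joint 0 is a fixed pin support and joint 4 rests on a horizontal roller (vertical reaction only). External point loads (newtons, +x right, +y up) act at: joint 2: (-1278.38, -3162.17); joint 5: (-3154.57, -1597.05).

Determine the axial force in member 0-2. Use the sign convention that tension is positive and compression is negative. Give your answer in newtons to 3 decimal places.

-2979.897

N=6 nodes, M=9 members, R=3 reactions → 2N=12, M+R=12
member 0 (0-1): L=3.0710, (cx,cy)=(0.4679,0.8838)
member 1 (0-2): L=2.8820, (cx,cy)=(1.0000,0.0000)
member 2 (1-2): L=3.0747, (cx,cy)=(0.4700,-0.8827)
member 3 (1-3): L=2.8881, (cx,cy)=(1.0000,-0.0076)
member 4 (2-3): L=3.0544, (cx,cy)=(0.4724,0.8814)
member 5 (2-4): L=3.0970, (cx,cy)=(1.0000,0.0000)
member 6 (3-4): L=3.1595, (cx,cy)=(0.5235,-0.8520)
member 7 (3-5): L=3.1798, (cx,cy)=(0.9985,0.0550)
member 8 (4-5): L=3.2455, (cx,cy)=(0.4687,0.8834)
solve A·x = −loads:
  F[0-1] = -3105.2610 N (compression)
  F[0-2] = -2979.8971 N (compression)
  F[1-2] = +3134.3070 N (tension)
  F[1-3] = -2926.1477 N (compression)
  F[2-3] = +448.8067 N (tension)
  F[2-4] = -440.5411 N (compression)
  F[3-4] = -644.1770 N (compression)
  F[3-5] = -2380.4118 N (compression)
  F[4-5] = -1659.5806 N (compression)
  Rx@0 = +4432.9500 N
  Ry@0 = +2744.3184 N
  Ry@4 = +2014.9016 N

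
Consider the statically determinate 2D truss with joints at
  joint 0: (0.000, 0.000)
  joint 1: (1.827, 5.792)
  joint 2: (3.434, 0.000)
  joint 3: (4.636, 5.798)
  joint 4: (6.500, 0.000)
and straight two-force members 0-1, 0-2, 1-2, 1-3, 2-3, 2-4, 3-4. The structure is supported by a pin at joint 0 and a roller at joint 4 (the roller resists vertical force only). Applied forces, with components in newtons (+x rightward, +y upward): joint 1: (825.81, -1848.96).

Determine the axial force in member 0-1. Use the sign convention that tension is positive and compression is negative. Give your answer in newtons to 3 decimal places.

N=5 nodes, M=7 members, R=3 reactions → 2N=10, M+R=10
member 0 (0-1): L=6.0733, (cx,cy)=(0.3008,0.9537)
member 1 (0-2): L=3.4340, (cx,cy)=(1.0000,0.0000)
member 2 (1-2): L=6.0108, (cx,cy)=(0.2674,-0.9636)
member 3 (1-3): L=2.8090, (cx,cy)=(1.0000,0.0021)
member 4 (2-3): L=5.9213, (cx,cy)=(0.2030,0.9792)
member 5 (2-4): L=3.0660, (cx,cy)=(1.0000,0.0000)
member 6 (3-4): L=6.0903, (cx,cy)=(0.3061,-0.9520)
solve A·x = −loads:
  F[0-1] = -622.2213 N (compression)
  F[0-2] = +1012.9891 N (tension)
  F[1-2] = -1304.4629 N (compression)
  F[1-3] = -664.2397 N (compression)
  F[2-3] = +1283.7065 N (tension)
  F[2-4] = +403.6503 N (tension)
  F[3-4] = -1318.8499 N (compression)
  Rx@0 = -825.8100 N
  Ry@0 = +593.3998 N
  Ry@4 = +1255.5602 N

-622.221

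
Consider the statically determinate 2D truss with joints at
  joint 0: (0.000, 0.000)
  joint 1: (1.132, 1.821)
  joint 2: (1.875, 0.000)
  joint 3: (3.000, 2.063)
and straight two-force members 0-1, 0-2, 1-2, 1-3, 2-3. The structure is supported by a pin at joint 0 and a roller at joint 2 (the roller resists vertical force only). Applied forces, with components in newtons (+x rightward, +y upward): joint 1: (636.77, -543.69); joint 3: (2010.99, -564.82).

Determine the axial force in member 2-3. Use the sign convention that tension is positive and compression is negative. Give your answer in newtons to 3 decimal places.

-1011.550

N=4 nodes, M=5 members, R=3 reactions → 2N=8, M+R=8
member 0 (0-1): L=2.1442, (cx,cy)=(0.5279,0.8493)
member 1 (0-2): L=1.8750, (cx,cy)=(1.0000,0.0000)
member 2 (1-2): L=1.9667, (cx,cy)=(0.3778,-0.9259)
member 3 (1-3): L=1.8836, (cx,cy)=(0.9917,0.1285)
member 4 (2-3): L=2.3498, (cx,cy)=(0.4788,0.8779)
solve A·x = −loads:
  F[0-1] = +3478.8329 N (tension)
  F[0-2] = +811.1338 N (tension)
  F[1-2] = -3429.0368 N (compression)
  F[1-3] = +2516.1348 N (tension)
  F[2-3] = -1011.5500 N (compression)
  Rx@0 = -2647.7600 N
  Ry@0 = -2954.5021 N
  Ry@2 = +4063.0121 N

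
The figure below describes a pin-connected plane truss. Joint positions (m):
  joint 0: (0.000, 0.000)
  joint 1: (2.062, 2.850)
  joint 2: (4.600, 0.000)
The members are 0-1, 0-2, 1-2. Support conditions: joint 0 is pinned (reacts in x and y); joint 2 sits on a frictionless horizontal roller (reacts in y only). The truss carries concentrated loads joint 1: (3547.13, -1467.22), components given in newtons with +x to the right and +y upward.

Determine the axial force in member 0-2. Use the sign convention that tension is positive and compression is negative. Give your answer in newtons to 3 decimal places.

2542.787

N=3 nodes, M=3 members, R=3 reactions → 2N=6, M+R=6
member 0 (0-1): L=3.5177, (cx,cy)=(0.5862,0.8102)
member 1 (0-2): L=4.6000, (cx,cy)=(1.0000,0.0000)
member 2 (1-2): L=3.8163, (cx,cy)=(0.6650,-0.7468)
solve A·x = −loads:
  F[0-1] = +1713.3828 N (tension)
  F[0-2] = +2542.7872 N (tension)
  F[1-2] = -3823.4718 N (compression)
  Rx@0 = -3547.1300 N
  Ry@0 = -1388.1557 N
  Ry@2 = +2855.3757 N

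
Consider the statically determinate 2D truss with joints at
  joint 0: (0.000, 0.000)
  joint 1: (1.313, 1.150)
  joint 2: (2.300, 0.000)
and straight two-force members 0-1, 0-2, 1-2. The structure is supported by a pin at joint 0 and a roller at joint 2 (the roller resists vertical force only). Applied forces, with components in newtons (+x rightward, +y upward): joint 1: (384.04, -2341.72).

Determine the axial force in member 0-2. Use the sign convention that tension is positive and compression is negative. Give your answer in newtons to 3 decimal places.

1312.141

N=3 nodes, M=3 members, R=3 reactions → 2N=6, M+R=6
member 0 (0-1): L=1.7454, (cx,cy)=(0.7523,0.6589)
member 1 (0-2): L=2.3000, (cx,cy)=(1.0000,0.0000)
member 2 (1-2): L=1.5155, (cx,cy)=(0.6513,-0.7588)
solve A·x = −loads:
  F[0-1] = -1233.7545 N (compression)
  F[0-2] = +1312.1407 N (tension)
  F[1-2] = -2014.7096 N (compression)
  Rx@0 = -384.0400 N
  Ry@0 = +812.8833 N
  Ry@2 = +1528.8367 N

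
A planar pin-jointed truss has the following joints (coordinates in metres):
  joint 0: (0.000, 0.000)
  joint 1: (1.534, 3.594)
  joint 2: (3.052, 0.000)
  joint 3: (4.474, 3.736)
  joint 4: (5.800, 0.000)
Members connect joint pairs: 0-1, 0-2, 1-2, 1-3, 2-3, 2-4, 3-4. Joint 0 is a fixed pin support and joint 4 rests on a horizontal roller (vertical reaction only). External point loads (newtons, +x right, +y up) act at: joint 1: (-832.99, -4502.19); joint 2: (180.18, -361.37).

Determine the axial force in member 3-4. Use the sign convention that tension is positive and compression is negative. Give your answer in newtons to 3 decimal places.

N=5 nodes, M=7 members, R=3 reactions → 2N=10, M+R=10
member 0 (0-1): L=3.9077, (cx,cy)=(0.3926,0.9197)
member 1 (0-2): L=3.0520, (cx,cy)=(1.0000,0.0000)
member 2 (1-2): L=3.9014, (cx,cy)=(0.3891,-0.9212)
member 3 (1-3): L=2.9434, (cx,cy)=(0.9988,0.0482)
member 4 (2-3): L=3.9975, (cx,cy)=(0.3557,0.9346)
member 5 (2-4): L=2.7480, (cx,cy)=(1.0000,0.0000)
member 6 (3-4): L=3.9643, (cx,cy)=(0.3345,-0.9424)
solve A·x = −loads:
  F[0-1] = -4347.8358 N (compression)
  F[0-2] = +1053.9761 N (tension)
  F[1-2] = -580.4023 N (compression)
  F[1-3] = -648.7239 N (compression)
  F[2-3] = +958.7479 N (tension)
  F[2-4] = +306.9181 N (tension)
  F[3-4] = -917.5918 N (compression)
  Rx@0 = +652.8100 N
  Ry@0 = +3998.8195 N
  Ry@4 = +864.7405 N

-917.592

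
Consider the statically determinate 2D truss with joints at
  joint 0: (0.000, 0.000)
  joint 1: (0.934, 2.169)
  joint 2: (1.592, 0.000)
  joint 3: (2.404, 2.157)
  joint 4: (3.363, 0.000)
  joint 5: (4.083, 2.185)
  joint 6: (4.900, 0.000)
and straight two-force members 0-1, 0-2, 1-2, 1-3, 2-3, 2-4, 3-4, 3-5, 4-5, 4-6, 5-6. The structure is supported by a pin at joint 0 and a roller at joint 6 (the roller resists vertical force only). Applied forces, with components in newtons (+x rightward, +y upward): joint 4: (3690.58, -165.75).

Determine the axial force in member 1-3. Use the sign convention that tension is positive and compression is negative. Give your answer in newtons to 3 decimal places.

-38.257

N=7 nodes, M=11 members, R=3 reactions → 2N=14, M+R=14
member 0 (0-1): L=2.3615, (cx,cy)=(0.3955,0.9185)
member 1 (0-2): L=1.5920, (cx,cy)=(1.0000,0.0000)
member 2 (1-2): L=2.2666, (cx,cy)=(0.2903,-0.9569)
member 3 (1-3): L=1.4700, (cx,cy)=(1.0000,-0.0082)
member 4 (2-3): L=2.3048, (cx,cy)=(0.3523,0.9359)
member 5 (2-4): L=1.7710, (cx,cy)=(1.0000,0.0000)
member 6 (3-4): L=2.3606, (cx,cy)=(0.4063,-0.9138)
member 7 (3-5): L=1.6792, (cx,cy)=(0.9999,0.0167)
member 8 (4-5): L=2.3006, (cx,cy)=(0.3130,0.9498)
member 9 (4-6): L=1.5370, (cx,cy)=(1.0000,0.0000)
member 10 (5-6): L=2.3327, (cx,cy)=(0.3502,-0.9367)
solve A·x = −loads:
  F[0-1] = -56.6068 N (compression)
  F[0-2] = +3712.9682 N (tension)
  F[1-2] = +54.6575 N (tension)
  F[1-3] = -38.2566 N (compression)
  F[2-3] = -55.8870 N (compression)
  F[2-4] = +3748.5250 N (tension)
  F[3-4] = +55.4298 N (tension)
  F[3-5] = -80.4749 N (compression)
  F[4-5] = +121.1885 N (tension)
  F[4-6] = +42.5358 N (tension)
  F[5-6] = -121.4509 N (compression)
  Rx@0 = -3690.5800 N
  Ry@0 = +51.9914 N
  Ry@6 = +113.7586 N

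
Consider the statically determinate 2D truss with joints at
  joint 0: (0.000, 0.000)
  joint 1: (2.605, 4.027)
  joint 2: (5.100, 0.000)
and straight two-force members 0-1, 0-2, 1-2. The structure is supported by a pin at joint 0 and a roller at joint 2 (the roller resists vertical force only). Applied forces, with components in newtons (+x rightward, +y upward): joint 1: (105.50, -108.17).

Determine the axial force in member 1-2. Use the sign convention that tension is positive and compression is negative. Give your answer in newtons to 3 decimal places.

N=3 nodes, M=3 members, R=3 reactions → 2N=6, M+R=6
member 0 (0-1): L=4.7961, (cx,cy)=(0.5431,0.8396)
member 1 (0-2): L=5.1000, (cx,cy)=(1.0000,0.0000)
member 2 (1-2): L=4.7373, (cx,cy)=(0.5267,-0.8501)
solve A·x = −loads:
  F[0-1] = +36.1884 N (tension)
  F[0-2] = +85.8443 N (tension)
  F[1-2] = -162.9932 N (compression)
  Rx@0 = -105.5000 N
  Ry@0 = -30.3852 N
  Ry@2 = +138.5552 N

-162.993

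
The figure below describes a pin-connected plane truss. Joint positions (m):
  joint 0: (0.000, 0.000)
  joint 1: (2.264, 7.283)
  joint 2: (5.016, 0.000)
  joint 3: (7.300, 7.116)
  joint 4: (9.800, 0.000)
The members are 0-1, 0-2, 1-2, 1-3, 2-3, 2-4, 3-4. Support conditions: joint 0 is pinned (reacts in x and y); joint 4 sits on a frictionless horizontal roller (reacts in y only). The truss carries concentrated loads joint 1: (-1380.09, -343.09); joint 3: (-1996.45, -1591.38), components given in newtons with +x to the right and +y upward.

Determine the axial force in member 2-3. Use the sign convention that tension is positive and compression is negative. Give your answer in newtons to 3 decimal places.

N=5 nodes, M=7 members, R=3 reactions → 2N=10, M+R=10
member 0 (0-1): L=7.6268, (cx,cy)=(0.2968,0.9549)
member 1 (0-2): L=5.0160, (cx,cy)=(1.0000,0.0000)
member 2 (1-2): L=7.7856, (cx,cy)=(0.3535,-0.9354)
member 3 (1-3): L=5.0388, (cx,cy)=(0.9995,-0.0331)
member 4 (2-3): L=7.4736, (cx,cy)=(0.3056,0.9522)
member 5 (2-4): L=4.7840, (cx,cy)=(1.0000,0.0000)
member 6 (3-4): L=7.5424, (cx,cy)=(0.3315,-0.9435)
solve A·x = −loads:
  F[0-1] = -3293.5512 N (compression)
  F[0-2] = -2398.8536 N (compression)
  F[1-2] = +3018.9335 N (tension)
  F[1-3] = -665.0733 N (compression)
  F[2-3] = -2965.9465 N (compression)
  F[2-4] = -425.3172 N (compression)
  F[3-4] = +1283.1611 N (tension)
  Rx@0 = +3376.5400 N
  Ry@0 = +3145.0928 N
  Ry@4 = -1210.6228 N

-2965.946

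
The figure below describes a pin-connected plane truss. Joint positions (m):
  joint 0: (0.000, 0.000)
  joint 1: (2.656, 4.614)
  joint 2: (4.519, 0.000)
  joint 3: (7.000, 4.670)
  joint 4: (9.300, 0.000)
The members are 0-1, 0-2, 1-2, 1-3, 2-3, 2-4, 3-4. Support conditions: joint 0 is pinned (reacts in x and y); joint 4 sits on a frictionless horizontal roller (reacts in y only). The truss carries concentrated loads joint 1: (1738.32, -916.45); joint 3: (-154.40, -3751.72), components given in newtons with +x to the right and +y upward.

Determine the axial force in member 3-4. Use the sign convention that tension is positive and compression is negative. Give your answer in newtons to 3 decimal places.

N=5 nodes, M=7 members, R=3 reactions → 2N=10, M+R=10
member 0 (0-1): L=5.3238, (cx,cy)=(0.4989,0.8667)
member 1 (0-2): L=4.5190, (cx,cy)=(1.0000,0.0000)
member 2 (1-2): L=4.9759, (cx,cy)=(0.3744,-0.9273)
member 3 (1-3): L=4.3444, (cx,cy)=(0.9999,0.0129)
member 4 (2-3): L=5.2881, (cx,cy)=(0.4692,0.8831)
member 5 (2-4): L=4.7810, (cx,cy)=(1.0000,0.0000)
member 6 (3-4): L=5.2057, (cx,cy)=(0.4418,-0.8971)
solve A·x = −loads:
  F[0-1] = -920.3832 N (compression)
  F[0-2] = +2043.0877 N (tension)
  F[1-2] = -157.8309 N (compression)
  F[1-3] = -2138.5729 N (compression)
  F[2-3] = +165.7224 N (tension)
  F[2-4] = +1906.2442 N (tension)
  F[3-4] = -4314.4608 N (compression)
  Rx@0 = -1583.9200 N
  Ry@0 = +797.6655 N
  Ry@4 = +3870.5045 N

-4314.461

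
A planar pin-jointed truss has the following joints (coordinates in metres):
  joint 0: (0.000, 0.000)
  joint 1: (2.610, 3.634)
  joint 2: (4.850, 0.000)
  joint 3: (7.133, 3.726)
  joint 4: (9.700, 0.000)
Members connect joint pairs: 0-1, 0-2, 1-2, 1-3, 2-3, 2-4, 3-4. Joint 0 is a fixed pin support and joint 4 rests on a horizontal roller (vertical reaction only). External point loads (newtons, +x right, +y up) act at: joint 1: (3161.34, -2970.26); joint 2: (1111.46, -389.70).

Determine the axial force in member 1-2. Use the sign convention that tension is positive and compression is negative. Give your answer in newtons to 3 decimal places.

-2169.848

N=5 nodes, M=7 members, R=3 reactions → 2N=10, M+R=10
member 0 (0-1): L=4.4742, (cx,cy)=(0.5834,0.8122)
member 1 (0-2): L=4.8500, (cx,cy)=(1.0000,0.0000)
member 2 (1-2): L=4.2689, (cx,cy)=(0.5247,-0.8513)
member 3 (1-3): L=4.5239, (cx,cy)=(0.9998,0.0203)
member 4 (2-3): L=4.3698, (cx,cy)=(0.5224,0.8527)
member 5 (2-4): L=4.8500, (cx,cy)=(1.0000,0.0000)
member 6 (3-4): L=4.5247, (cx,cy)=(0.5673,-0.8235)
solve A·x = −loads:
  F[0-1] = -1454.6959 N (compression)
  F[0-2] = +5121.3975 N (tension)
  F[1-2] = -2169.8482 N (compression)
  F[1-3] = -2871.9587 N (compression)
  F[2-3] = +2623.3246 N (tension)
  F[2-4] = +1500.8105 N (tension)
  F[3-4] = -2645.3681 N (compression)
  Rx@0 = -4272.8000 N
  Ry@0 = +1181.5339 N
  Ry@4 = +2178.4261 N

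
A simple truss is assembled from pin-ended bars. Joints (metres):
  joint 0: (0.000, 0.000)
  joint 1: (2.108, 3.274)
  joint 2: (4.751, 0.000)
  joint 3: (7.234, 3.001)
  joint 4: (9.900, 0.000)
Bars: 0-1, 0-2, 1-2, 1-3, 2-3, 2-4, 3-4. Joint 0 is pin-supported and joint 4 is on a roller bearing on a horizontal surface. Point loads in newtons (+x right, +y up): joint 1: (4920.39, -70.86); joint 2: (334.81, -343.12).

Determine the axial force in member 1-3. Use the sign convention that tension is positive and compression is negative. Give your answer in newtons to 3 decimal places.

N=5 nodes, M=7 members, R=3 reactions → 2N=10, M+R=10
member 0 (0-1): L=3.8939, (cx,cy)=(0.5414,0.8408)
member 1 (0-2): L=4.7510, (cx,cy)=(1.0000,0.0000)
member 2 (1-2): L=4.2077, (cx,cy)=(0.6281,-0.7781)
member 3 (1-3): L=5.1333, (cx,cy)=(0.9986,-0.0532)
member 4 (2-3): L=3.8950, (cx,cy)=(0.6375,0.7705)
member 5 (2-4): L=5.1490, (cx,cy)=(1.0000,0.0000)
member 6 (3-4): L=4.0142, (cx,cy)=(0.6641,-0.7476)
solve A·x = −loads:
  F[0-1] = +1656.7413 N (tension)
  F[0-2] = +4358.3156 N (tension)
  F[1-2] = -1678.0469 N (compression)
  F[1-3] = -2973.6690 N (compression)
  F[2-3] = +2140.0125 N (tension)
  F[2-4] = +1605.2490 N (tension)
  F[3-4] = -2417.0074 N (compression)
  Rx@0 = -5255.2000 N
  Ry@0 = -1392.9789 N
  Ry@4 = +1806.9589 N

-2973.669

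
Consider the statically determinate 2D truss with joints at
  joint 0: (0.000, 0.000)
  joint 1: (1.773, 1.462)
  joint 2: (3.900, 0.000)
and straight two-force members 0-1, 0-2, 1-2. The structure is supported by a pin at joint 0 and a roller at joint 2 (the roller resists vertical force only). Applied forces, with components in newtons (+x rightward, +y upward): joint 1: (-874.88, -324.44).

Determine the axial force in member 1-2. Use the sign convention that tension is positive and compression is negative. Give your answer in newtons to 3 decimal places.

318.604

N=3 nodes, M=3 members, R=3 reactions → 2N=6, M+R=6
member 0 (0-1): L=2.2980, (cx,cy)=(0.7715,0.6362)
member 1 (0-2): L=3.9000, (cx,cy)=(1.0000,0.0000)
member 2 (1-2): L=2.5810, (cx,cy)=(0.8241,-0.5664)
solve A·x = −loads:
  F[0-1] = -793.6438 N (compression)
  F[0-2] = -262.5614 N (compression)
  F[1-2] = +318.6045 N (tension)
  Rx@0 = +874.8800 N
  Ry@0 = +504.9124 N
  Ry@2 = -180.4724 N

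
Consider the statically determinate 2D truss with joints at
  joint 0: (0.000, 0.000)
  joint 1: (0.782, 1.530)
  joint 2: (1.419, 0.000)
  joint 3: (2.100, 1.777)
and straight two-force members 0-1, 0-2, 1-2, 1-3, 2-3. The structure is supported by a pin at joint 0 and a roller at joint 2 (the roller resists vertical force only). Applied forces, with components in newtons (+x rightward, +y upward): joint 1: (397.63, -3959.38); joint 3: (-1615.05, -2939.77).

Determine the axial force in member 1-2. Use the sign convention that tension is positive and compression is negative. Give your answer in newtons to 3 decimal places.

N=4 nodes, M=5 members, R=3 reactions → 2N=8, M+R=8
member 0 (0-1): L=1.7183, (cx,cy)=(0.4551,0.8904)
member 1 (0-2): L=1.4190, (cx,cy)=(1.0000,0.0000)
member 2 (1-2): L=1.6573, (cx,cy)=(0.3844,-0.9232)
member 3 (1-3): L=1.3409, (cx,cy)=(0.9829,0.1842)
member 4 (2-3): L=1.9030, (cx,cy)=(0.3579,0.9338)
solve A·x = −loads:
  F[0-1] = -2201.5454 N (compression)
  F[0-2] = -215.4723 N (compression)
  F[1-2] = -2272.2088 N (compression)
  F[1-3] = -535.3965 N (compression)
  F[2-3] = -3042.6395 N (compression)
  Rx@0 = +1217.4200 N
  Ry@0 = +1960.3324 N
  Ry@2 = +4938.8176 N

-2272.209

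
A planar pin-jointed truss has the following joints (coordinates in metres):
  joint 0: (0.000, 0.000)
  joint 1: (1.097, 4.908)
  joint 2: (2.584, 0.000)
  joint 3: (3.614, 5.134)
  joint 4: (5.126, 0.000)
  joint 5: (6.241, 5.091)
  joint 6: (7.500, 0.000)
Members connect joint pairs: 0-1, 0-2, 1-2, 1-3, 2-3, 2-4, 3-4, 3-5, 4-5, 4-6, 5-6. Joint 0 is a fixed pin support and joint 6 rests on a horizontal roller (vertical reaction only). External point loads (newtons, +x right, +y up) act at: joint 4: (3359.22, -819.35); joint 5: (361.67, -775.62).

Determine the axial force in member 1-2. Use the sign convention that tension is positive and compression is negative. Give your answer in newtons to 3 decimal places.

N=7 nodes, M=11 members, R=3 reactions → 2N=14, M+R=14
member 0 (0-1): L=5.0291, (cx,cy)=(0.2181,0.9759)
member 1 (0-2): L=2.5840, (cx,cy)=(1.0000,0.0000)
member 2 (1-2): L=5.1283, (cx,cy)=(0.2900,-0.9570)
member 3 (1-3): L=2.5271, (cx,cy)=(0.9960,0.0894)
member 4 (2-3): L=5.2363, (cx,cy)=(0.1967,0.9805)
member 5 (2-4): L=2.5420, (cx,cy)=(1.0000,0.0000)
member 6 (3-4): L=5.3520, (cx,cy)=(0.2825,-0.9593)
member 7 (3-5): L=2.6274, (cx,cy)=(0.9999,-0.0164)
member 8 (4-5): L=5.2117, (cx,cy)=(0.2139,0.9768)
member 9 (4-6): L=2.3740, (cx,cy)=(1.0000,0.0000)
member 10 (5-6): L=5.2444, (cx,cy)=(0.2401,-0.9708)
solve A·x = −loads:
  F[0-1] = -147.6051 N (compression)
  F[0-2] = +3753.0872 N (tension)
  F[1-2] = +143.5901 N (tension)
  F[1-3] = -74.1294 N (compression)
  F[2-3] = -140.1597 N (compression)
  F[2-4] = +3822.2923 N (tension)
  F[3-4] = +152.6340 N (tension)
  F[3-5] = -144.5423 N (compression)
  F[4-5] = +688.8840 N (tension)
  F[4-6] = +358.8111 N (tension)
  F[5-6] = -1494.6278 N (compression)
  Rx@0 = -3720.8900 N
  Ry@0 = +144.0507 N
  Ry@6 = +1450.9193 N

143.590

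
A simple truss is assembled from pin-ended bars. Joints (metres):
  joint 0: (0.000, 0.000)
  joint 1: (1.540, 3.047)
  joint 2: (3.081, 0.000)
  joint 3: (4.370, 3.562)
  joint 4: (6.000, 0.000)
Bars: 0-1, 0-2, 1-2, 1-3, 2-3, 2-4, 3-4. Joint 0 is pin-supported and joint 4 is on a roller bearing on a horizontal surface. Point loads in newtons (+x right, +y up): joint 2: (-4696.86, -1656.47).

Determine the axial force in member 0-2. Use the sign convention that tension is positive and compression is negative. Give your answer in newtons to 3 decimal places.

-4289.560

N=5 nodes, M=7 members, R=3 reactions → 2N=10, M+R=10
member 0 (0-1): L=3.4141, (cx,cy)=(0.4511,0.8925)
member 1 (0-2): L=3.0810, (cx,cy)=(1.0000,0.0000)
member 2 (1-2): L=3.4145, (cx,cy)=(0.4513,-0.8924)
member 3 (1-3): L=2.8765, (cx,cy)=(0.9838,0.1790)
member 4 (2-3): L=3.7881, (cx,cy)=(0.3403,0.9403)
member 5 (2-4): L=2.9190, (cx,cy)=(1.0000,0.0000)
member 6 (3-4): L=3.9172, (cx,cy)=(0.4161,-0.9093)
solve A·x = −loads:
  F[0-1] = -902.9531 N (compression)
  F[0-2] = -4289.5597 N (compression)
  F[1-2] = +750.9034 N (tension)
  F[1-3] = -758.4446 N (compression)
  F[2-3] = +1048.9873 N (tension)
  F[2-4] = +389.2402 N (tension)
  F[3-4] = -935.4271 N (compression)
  Rx@0 = +4696.8600 N
  Ry@0 = +805.8727 N
  Ry@4 = +850.5973 N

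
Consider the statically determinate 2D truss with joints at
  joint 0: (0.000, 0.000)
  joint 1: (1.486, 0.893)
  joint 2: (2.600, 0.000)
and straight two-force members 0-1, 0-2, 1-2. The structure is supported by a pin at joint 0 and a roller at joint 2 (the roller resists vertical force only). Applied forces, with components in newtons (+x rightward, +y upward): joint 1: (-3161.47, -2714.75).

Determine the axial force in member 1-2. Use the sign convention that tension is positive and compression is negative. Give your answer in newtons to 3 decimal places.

-744.633

N=3 nodes, M=3 members, R=3 reactions → 2N=6, M+R=6
member 0 (0-1): L=1.7337, (cx,cy)=(0.8571,0.5151)
member 1 (0-2): L=2.6000, (cx,cy)=(1.0000,0.0000)
member 2 (1-2): L=1.4277, (cx,cy)=(0.7803,-0.6255)
solve A·x = −loads:
  F[0-1] = -4366.2504 N (compression)
  F[0-2] = +581.0024 N (tension)
  F[1-2] = -744.6329 N (compression)
  Rx@0 = +3161.4700 N
  Ry@0 = +2249.0093 N
  Ry@2 = +465.7407 N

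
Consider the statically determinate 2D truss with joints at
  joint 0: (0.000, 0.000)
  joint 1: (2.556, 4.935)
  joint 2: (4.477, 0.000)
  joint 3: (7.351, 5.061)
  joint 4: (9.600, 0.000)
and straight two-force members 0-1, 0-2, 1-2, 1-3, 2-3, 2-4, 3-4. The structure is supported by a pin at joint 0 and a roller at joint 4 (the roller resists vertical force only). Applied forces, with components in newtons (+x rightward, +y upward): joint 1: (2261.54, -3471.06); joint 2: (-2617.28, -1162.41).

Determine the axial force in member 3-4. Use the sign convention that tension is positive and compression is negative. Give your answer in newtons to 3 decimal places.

-2876.713

N=5 nodes, M=7 members, R=3 reactions → 2N=10, M+R=10
member 0 (0-1): L=5.5576, (cx,cy)=(0.4599,0.8880)
member 1 (0-2): L=4.4770, (cx,cy)=(1.0000,0.0000)
member 2 (1-2): L=5.2957, (cx,cy)=(0.3627,-0.9319)
member 3 (1-3): L=4.7967, (cx,cy)=(0.9997,0.0263)
member 4 (2-3): L=5.8201, (cx,cy)=(0.4938,0.8696)
member 5 (2-4): L=5.1230, (cx,cy)=(1.0000,0.0000)
member 6 (3-4): L=5.5382, (cx,cy)=(0.4061,-0.9138)
solve A·x = −loads:
  F[0-1] = -2257.5534 N (compression)
  F[0-2] = +682.5256 N (tension)
  F[1-2] = -1649.7823 N (compression)
  F[1-3] = -2702.2846 N (compression)
  F[2-3] = +3104.7699 N (tension)
  F[2-4] = +1168.1990 N (tension)
  F[3-4] = -2876.7125 N (compression)
  Rx@0 = +355.7400 N
  Ry@0 = +2004.6326 N
  Ry@4 = +2628.8374 N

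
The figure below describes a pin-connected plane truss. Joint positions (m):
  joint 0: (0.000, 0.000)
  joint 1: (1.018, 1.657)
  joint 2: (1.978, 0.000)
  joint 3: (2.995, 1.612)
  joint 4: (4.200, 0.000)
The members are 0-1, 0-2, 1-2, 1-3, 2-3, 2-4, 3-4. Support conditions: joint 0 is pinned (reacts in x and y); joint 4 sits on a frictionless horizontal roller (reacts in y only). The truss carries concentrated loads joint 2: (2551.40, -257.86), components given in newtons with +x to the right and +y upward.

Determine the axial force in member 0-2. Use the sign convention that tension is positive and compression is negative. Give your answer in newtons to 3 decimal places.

2635.212

N=5 nodes, M=7 members, R=3 reactions → 2N=10, M+R=10
member 0 (0-1): L=1.9447, (cx,cy)=(0.5235,0.8520)
member 1 (0-2): L=1.9780, (cx,cy)=(1.0000,0.0000)
member 2 (1-2): L=1.9150, (cx,cy)=(0.5013,-0.8653)
member 3 (1-3): L=1.9775, (cx,cy)=(0.9997,-0.0228)
member 4 (2-3): L=1.9060, (cx,cy)=(0.5336,0.8458)
member 5 (2-4): L=2.2220, (cx,cy)=(1.0000,0.0000)
member 6 (3-4): L=2.0126, (cx,cy)=(0.5987,-0.8010)
solve A·x = −loads:
  F[0-1] = -160.1089 N (compression)
  F[0-2] = +2635.2116 N (tension)
  F[1-2] = +162.0029 N (tension)
  F[1-3] = -165.0670 N (compression)
  F[2-3] = +139.1469 N (tension)
  F[2-4] = +90.7785 N (tension)
  F[3-4] = -151.6191 N (compression)
  Rx@0 = -2551.4000 N
  Ry@0 = +136.4202 N
  Ry@4 = +121.4398 N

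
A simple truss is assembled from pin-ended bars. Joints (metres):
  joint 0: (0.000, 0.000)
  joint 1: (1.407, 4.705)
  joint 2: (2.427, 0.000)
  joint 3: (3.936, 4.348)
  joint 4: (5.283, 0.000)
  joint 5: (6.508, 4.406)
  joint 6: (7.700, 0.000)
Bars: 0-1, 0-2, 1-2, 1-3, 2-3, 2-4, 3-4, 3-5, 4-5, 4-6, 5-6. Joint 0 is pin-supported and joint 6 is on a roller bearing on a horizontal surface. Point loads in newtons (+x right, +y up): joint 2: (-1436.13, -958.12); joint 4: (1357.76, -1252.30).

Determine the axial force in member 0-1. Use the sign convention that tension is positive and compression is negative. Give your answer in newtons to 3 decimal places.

-1095.127

N=7 nodes, M=11 members, R=3 reactions → 2N=14, M+R=14
member 0 (0-1): L=4.9109, (cx,cy)=(0.2865,0.9581)
member 1 (0-2): L=2.4270, (cx,cy)=(1.0000,0.0000)
member 2 (1-2): L=4.8143, (cx,cy)=(0.2119,-0.9773)
member 3 (1-3): L=2.5541, (cx,cy)=(0.9902,-0.1398)
member 4 (2-3): L=4.6024, (cx,cy)=(0.3279,0.9447)
member 5 (2-4): L=2.8560, (cx,cy)=(1.0000,0.0000)
member 6 (3-4): L=4.5519, (cx,cy)=(0.2959,-0.9552)
member 7 (3-5): L=2.5727, (cx,cy)=(0.9997,0.0225)
member 8 (4-5): L=4.5731, (cx,cy)=(0.2679,0.9635)
member 9 (4-6): L=2.4170, (cx,cy)=(1.0000,0.0000)
member 10 (5-6): L=4.5644, (cx,cy)=(0.2612,-0.9653)
solve A·x = −loads:
  F[0-1] = -1095.1274 N (compression)
  F[0-2] = +235.3918 N (tension)
  F[1-2] = +1154.2332 N (tension)
  F[1-3] = -563.8433 N (compression)
  F[2-3] = -179.8516 N (compression)
  F[2-4] = +1975.0363 N (tension)
  F[3-4] = +80.2359 N (tension)
  F[3-5] = -641.1829 N (compression)
  F[4-5] = +1220.2515 N (tension)
  F[4-6] = +314.1519 N (tension)
  F[5-6] = -1202.9473 N (compression)
  Rx@0 = +78.3700 N
  Ry@0 = +1049.2176 N
  Ry@6 = +1161.2024 N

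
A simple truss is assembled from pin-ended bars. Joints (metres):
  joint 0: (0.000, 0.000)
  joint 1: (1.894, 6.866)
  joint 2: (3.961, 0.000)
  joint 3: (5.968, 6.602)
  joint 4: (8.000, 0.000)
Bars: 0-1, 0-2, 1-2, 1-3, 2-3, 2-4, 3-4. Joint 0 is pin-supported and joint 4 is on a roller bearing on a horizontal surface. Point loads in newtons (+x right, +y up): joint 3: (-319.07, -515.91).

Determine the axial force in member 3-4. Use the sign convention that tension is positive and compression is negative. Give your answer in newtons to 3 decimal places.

N=5 nodes, M=7 members, R=3 reactions → 2N=10, M+R=10
member 0 (0-1): L=7.1224, (cx,cy)=(0.2659,0.9640)
member 1 (0-2): L=3.9610, (cx,cy)=(1.0000,0.0000)
member 2 (1-2): L=7.1704, (cx,cy)=(0.2883,-0.9575)
member 3 (1-3): L=4.0825, (cx,cy)=(0.9979,-0.0647)
member 4 (2-3): L=6.9003, (cx,cy)=(0.2909,0.9568)
member 5 (2-4): L=4.0390, (cx,cy)=(1.0000,0.0000)
member 6 (3-4): L=6.9076, (cx,cy)=(0.2942,-0.9558)
solve A·x = −loads:
  F[0-1] = -409.0826 N (compression)
  F[0-2] = -210.2867 N (compression)
  F[1-2] = +427.5387 N (tension)
  F[1-3] = -232.5160 N (compression)
  F[2-3] = -427.8884 N (compression)
  F[2-4] = +37.4133 N (tension)
  F[3-4] = -127.1837 N (compression)
  Rx@0 = +319.0700 N
  Ry@0 = +394.3537 N
  Ry@4 = +121.5563 N

-127.184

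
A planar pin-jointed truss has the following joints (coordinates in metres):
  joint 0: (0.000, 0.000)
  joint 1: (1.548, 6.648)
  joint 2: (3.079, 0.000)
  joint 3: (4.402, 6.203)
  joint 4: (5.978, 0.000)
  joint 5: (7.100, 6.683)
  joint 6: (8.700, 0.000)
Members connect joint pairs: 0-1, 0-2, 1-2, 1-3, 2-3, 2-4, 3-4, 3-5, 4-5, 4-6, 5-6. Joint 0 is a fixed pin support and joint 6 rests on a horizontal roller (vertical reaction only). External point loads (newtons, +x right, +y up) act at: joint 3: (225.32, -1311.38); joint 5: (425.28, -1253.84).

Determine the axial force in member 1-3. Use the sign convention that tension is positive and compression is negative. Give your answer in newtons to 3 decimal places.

-190.158

N=7 nodes, M=11 members, R=3 reactions → 2N=14, M+R=14
member 0 (0-1): L=6.8258, (cx,cy)=(0.2268,0.9739)
member 1 (0-2): L=3.0790, (cx,cy)=(1.0000,0.0000)
member 2 (1-2): L=6.8220, (cx,cy)=(0.2244,-0.9745)
member 3 (1-3): L=2.8885, (cx,cy)=(0.9881,-0.1541)
member 4 (2-3): L=6.3425, (cx,cy)=(0.2086,0.9780)
member 5 (2-4): L=2.8990, (cx,cy)=(1.0000,0.0000)
member 6 (3-4): L=6.4001, (cx,cy)=(0.2462,-0.9692)
member 7 (3-5): L=2.7404, (cx,cy)=(0.9845,0.1752)
member 8 (4-5): L=6.7765, (cx,cy)=(0.1656,0.9862)
member 9 (4-6): L=2.7220, (cx,cy)=(1.0000,0.0000)
member 10 (5-6): L=6.8719, (cx,cy)=(0.2328,-0.9725)
solve A·x = −loads:
  F[0-1] = -401.5721 N (compression)
  F[0-2] = +741.6705 N (tension)
  F[1-2] = +431.4090 N (tension)
  F[1-3] = -190.1578 N (compression)
  F[2-3] = -429.8606 N (compression)
  F[2-4] = +928.1532 N (tension)
  F[3-4] = -996.7622 N (compression)
  F[3-5] = -261.4656 N (compression)
  F[4-5] = +979.5895 N (tension)
  F[4-6] = +520.5114 N (tension)
  F[5-6] = -2235.5515 N (compression)
  Rx@0 = -650.6000 N
  Ry@0 = +391.1091 N
  Ry@6 = +2174.1109 N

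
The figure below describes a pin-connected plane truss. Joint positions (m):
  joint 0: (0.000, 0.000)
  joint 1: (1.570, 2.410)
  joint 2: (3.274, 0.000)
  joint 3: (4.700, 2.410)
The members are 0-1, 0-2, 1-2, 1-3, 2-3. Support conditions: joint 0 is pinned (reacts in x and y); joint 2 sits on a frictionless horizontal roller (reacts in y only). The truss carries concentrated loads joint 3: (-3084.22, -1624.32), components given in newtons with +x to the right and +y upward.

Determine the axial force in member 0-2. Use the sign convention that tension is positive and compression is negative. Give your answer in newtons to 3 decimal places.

-2066.114

N=4 nodes, M=5 members, R=3 reactions → 2N=8, M+R=8
member 0 (0-1): L=2.8763, (cx,cy)=(0.5458,0.8379)
member 1 (0-2): L=3.2740, (cx,cy)=(1.0000,0.0000)
member 2 (1-2): L=2.9516, (cx,cy)=(0.5773,-0.8165)
member 3 (1-3): L=3.1300, (cx,cy)=(1.0000,0.0000)
member 4 (2-3): L=2.8003, (cx,cy)=(0.5092,0.8606)
solve A·x = −loads:
  F[0-1] = -1865.1978 N (compression)
  F[0-2] = -2066.1139 N (compression)
  F[1-2] = +1914.0145 N (tension)
  F[1-3] = -2123.1078 N (compression)
  F[2-3] = -1887.3664 N (compression)
  Rx@0 = +3084.2200 N
  Ry@0 = +1562.8253 N
  Ry@2 = +61.4947 N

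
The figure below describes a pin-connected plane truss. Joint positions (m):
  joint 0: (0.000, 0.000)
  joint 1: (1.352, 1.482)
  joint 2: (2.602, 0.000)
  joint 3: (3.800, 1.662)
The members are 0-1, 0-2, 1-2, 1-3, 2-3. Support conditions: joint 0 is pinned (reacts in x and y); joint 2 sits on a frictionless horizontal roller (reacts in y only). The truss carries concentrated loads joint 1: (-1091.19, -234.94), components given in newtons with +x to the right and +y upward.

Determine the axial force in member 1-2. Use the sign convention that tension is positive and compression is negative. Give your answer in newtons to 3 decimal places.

653.354

N=4 nodes, M=5 members, R=3 reactions → 2N=8, M+R=8
member 0 (0-1): L=2.0060, (cx,cy)=(0.6740,0.7388)
member 1 (0-2): L=2.6020, (cx,cy)=(1.0000,0.0000)
member 2 (1-2): L=1.9388, (cx,cy)=(0.6447,-0.7644)
member 3 (1-3): L=2.4546, (cx,cy)=(0.9973,0.0733)
member 4 (2-3): L=2.0488, (cx,cy)=(0.5847,0.8112)
solve A·x = −loads:
  F[0-1] = -994.0432 N (compression)
  F[0-2] = -421.2427 N (compression)
  F[1-2] = +653.3537 N (tension)
  F[1-3] = -0.0000 N (compression)
  F[2-3] = -0.0000 N (compression)
  Rx@0 = +1091.1900 N
  Ry@0 = +734.3653 N
  Ry@2 = -499.4253 N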